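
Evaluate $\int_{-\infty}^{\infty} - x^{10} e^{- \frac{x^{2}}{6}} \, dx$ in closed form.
$- 229635 \sqrt{6} \sqrt{\pi}$

Consider the simpler parametrised integral
$$J(a) = \int_{-\infty}^{\infty} - e^{- a x^{2}} \, dx = - \frac{\sqrt{\pi}}{\sqrt{a}}.$$

Differentiating under the integral sign brings down a factor of $(-x^2)$:
$$\frac{dJ}{da} = \int_{-\infty}^{\infty} x^{2} e^{- a x^{2}} \, dx = \frac{\sqrt{\pi}}{2 a^{\frac{3}{2}}}.$$

Repeating $5$ times in total — each differentiation brings down another $(-x^2)$ — gives
$$\frac{d^{5}J}{da^{5}} = \int_{-\infty}^{\infty} x^{10} e^{- a x^{2}} \, dx = \frac{945 \sqrt{\pi}}{32 a^{\frac{11}{2}}},$$
and the integrand here is $(-1)^{5}$ times the target integrand, so $I = (-1)^{5}\,\frac{d^{5}J}{da^{5}} = - \frac{945 \sqrt{\pi}}{32 a^{\frac{11}{2}}}$.

Setting $a = \frac{1}{6}$:
$$I = - 229635 \sqrt{6} \sqrt{\pi}.$$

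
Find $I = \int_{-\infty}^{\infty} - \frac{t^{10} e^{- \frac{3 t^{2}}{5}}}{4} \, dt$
$- \frac{109375 \sqrt{15} \sqrt{\pi}}{3456}$

Begin with the known integral
$$J(a) = \int_{-\infty}^{\infty} - \frac{e^{- a t^{2}}}{4} \, dt = - \frac{\sqrt{\pi}}{4 \sqrt{a}}.$$

Differentiating under the integral sign brings down a factor of $(-t^2)$:
$$\frac{dJ}{da} = \int_{-\infty}^{\infty} \frac{t^{2} e^{- a t^{2}}}{4} \, dt = \frac{\sqrt{\pi}}{8 a^{\frac{3}{2}}}.$$

Repeating $5$ times in total — each differentiation brings down another $(-t^2)$ — gives
$$\frac{d^{5}J}{da^{5}} = \int_{-\infty}^{\infty} \frac{t^{10} e^{- a t^{2}}}{4} \, dt = \frac{945 \sqrt{\pi}}{128 a^{\frac{11}{2}}},$$
and the integrand here is $(-1)^{5}$ times the target integrand, so $I = (-1)^{5}\,\frac{d^{5}J}{da^{5}} = - \frac{945 \sqrt{\pi}}{128 a^{\frac{11}{2}}}$.

Setting $a = \frac{3}{5}$:
$$I = - \frac{109375 \sqrt{15} \sqrt{\pi}}{3456}.$$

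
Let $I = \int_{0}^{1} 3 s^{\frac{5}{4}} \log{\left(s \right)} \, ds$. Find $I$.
$- \frac{16}{27}$

Consider the simpler parametrised integral
$$J(a) = \int_{0}^{1} 3 s^{a} \, ds = \frac{3}{a + 1}.$$

Differentiating under the integral sign brings down a factor of $\ln s$:
$$\frac{dJ}{da} = \int_{0}^{1} 3 s^{a} \log{\left(s \right)} \, ds = - \frac{3}{\left(a + 1\right)^{2}}.$$

The integral on the left is $I$, so $I = - \frac{3}{\left(a + 1\right)^{2}}$.

Setting $a = \frac{5}{4}$:
$$I = - \frac{16}{27}.$$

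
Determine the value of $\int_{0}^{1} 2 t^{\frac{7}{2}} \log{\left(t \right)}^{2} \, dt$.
$\frac{32}{729}$

Begin with the known integral
$$J(a) = \int_{0}^{1} 2 t^{a} \, dt = \frac{2}{a + 1}.$$

Differentiating under the integral sign brings down a factor of $\ln t$:
$$\frac{dJ}{da} = \int_{0}^{1} 2 t^{a} \log{\left(t \right)} \, dt = - \frac{2}{\left(a + 1\right)^{2}}.$$

Repeating twice in total — each differentiation brings down another $\ln t$ — gives
$$\frac{d^{2}J}{da^{2}} = \int_{0}^{1} 2 t^{a} \log{\left(t \right)}^{2} \, dt = \frac{4}{\left(a + 1\right)^{3}},$$
and the integrand here is exactly the target integrand, so $I = \frac{4}{\left(a + 1\right)^{3}}$.

Setting $a = \frac{7}{2}$:
$$I = \frac{32}{729}.$$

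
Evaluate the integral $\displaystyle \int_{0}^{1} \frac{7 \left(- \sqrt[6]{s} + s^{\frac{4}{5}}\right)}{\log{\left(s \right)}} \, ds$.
$\log{\left(\frac{1338925209984}{64339296875} \right)}$

Consider the one-parameter family: let $I(a) = \int_{0}^{1} \frac{7 \left(- \sqrt[6]{s} + s^{a}\right)}{\log{\left(s \right)}} \, ds$.

Since $\dfrac{\partial}{\partial a}\,s^{a} = s^{a} \ln s$, the $\ln s$ in the denominator cancels and
$$\frac{dI}{da} = \int_{0}^{1} 7 s^{a} \, ds = 7 \left[\frac{s^{a+1}}{a+1}\right]_0^1 = \frac{7}{a + 1}.$$

Integrating with respect to $a$ gives $I(a) = \log{\left(\frac{279936 \left(a + 1\right)^{7}}{823543} \right)} + C$.

At $a = \frac{1}{6}$ the integrand is identically $0$, so $I(\frac{1}{6}) = 0$. The closed form gives $0$, hence $C = 0$.

Setting $a = \frac{4}{5}$:
$$I = \log{\left(\frac{1338925209984}{64339296875} \right)}.$$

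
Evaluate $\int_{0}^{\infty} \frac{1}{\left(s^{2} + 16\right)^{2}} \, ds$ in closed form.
$\frac{\pi}{256}$

Recall the elementary integral
$$J(a) = \int_{0}^{\infty} \frac{1}{a^{2} + s^{2}} \, ds = \frac{\pi}{2 a}.$$

Differentiating under the integral sign with respect to $a$,
$$\frac{dJ}{da} = \int_{0}^{\infty} - \frac{2 a}{\left(a^{2} + s^{2}\right)^{2}} \, ds = - \frac{\pi}{2 a^{2}},$$
so $\int_{0}^{\infty} \frac{1}{\left(a^{2} + s^{2}\right)^{2}} \, ds = \frac{\pi}{4 a^{3}}$.

Setting $a = 4$:
$$I = \frac{\pi}{256}.$$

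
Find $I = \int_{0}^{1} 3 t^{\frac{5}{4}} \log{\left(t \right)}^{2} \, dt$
$\frac{128}{243}$

Begin with the known integral
$$J(a) = \int_{0}^{1} 3 t^{a} \, dt = \frac{3}{a + 1}.$$

Differentiating under the integral sign brings down a factor of $\ln t$:
$$\frac{dJ}{da} = \int_{0}^{1} 3 t^{a} \log{\left(t \right)} \, dt = - \frac{3}{\left(a + 1\right)^{2}}.$$

Repeating twice in total — each differentiation brings down another $\ln t$ — gives
$$\frac{d^{2}J}{da^{2}} = \int_{0}^{1} 3 t^{a} \log{\left(t \right)}^{2} \, dt = \frac{6}{\left(a + 1\right)^{3}},$$
and the integrand here is exactly the target integrand, so $I = \frac{6}{\left(a + 1\right)^{3}}$.

Setting $a = \frac{5}{4}$:
$$I = \frac{128}{243}.$$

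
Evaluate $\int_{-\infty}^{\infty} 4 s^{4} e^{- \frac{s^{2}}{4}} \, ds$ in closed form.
$96 \sqrt{\pi}$

Begin with the known integral
$$J(a) = \int_{-\infty}^{\infty} 4 e^{- a s^{2}} \, ds = \frac{4 \sqrt{\pi}}{\sqrt{a}}.$$

Differentiating under the integral sign brings down a factor of $(-s^2)$:
$$\frac{dJ}{da} = \int_{-\infty}^{\infty} - 4 s^{2} e^{- a s^{2}} \, ds = - \frac{2 \sqrt{\pi}}{a^{\frac{3}{2}}}.$$

Repeating twice in total — each differentiation brings down another $(-s^2)$ — gives
$$\frac{d^{2}J}{da^{2}} = \int_{-\infty}^{\infty} 4 s^{4} e^{- a s^{2}} \, ds = \frac{3 \sqrt{\pi}}{a^{\frac{5}{2}}},$$
and the integrand here is exactly the target integrand, so $I = \frac{3 \sqrt{\pi}}{a^{\frac{5}{2}}}$.

Setting $a = \frac{1}{4}$:
$$I = 96 \sqrt{\pi}.$$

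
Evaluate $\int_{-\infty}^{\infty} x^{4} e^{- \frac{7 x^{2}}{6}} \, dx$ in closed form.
$\frac{27 \sqrt{42} \sqrt{\pi}}{343}$

Start from the elementary integral
$$J(a) = \int_{-\infty}^{\infty} e^{- a x^{2}} \, dx = \frac{\sqrt{\pi}}{\sqrt{a}}.$$

Differentiating under the integral sign brings down a factor of $(-x^2)$:
$$\frac{dJ}{da} = \int_{-\infty}^{\infty} - x^{2} e^{- a x^{2}} \, dx = - \frac{\sqrt{\pi}}{2 a^{\frac{3}{2}}}.$$

Repeating twice in total — each differentiation brings down another $(-x^2)$ — gives
$$\frac{d^{2}J}{da^{2}} = \int_{-\infty}^{\infty} x^{4} e^{- a x^{2}} \, dx = \frac{3 \sqrt{\pi}}{4 a^{\frac{5}{2}}},$$
and the integrand here is exactly the target integrand, so $I = \frac{3 \sqrt{\pi}}{4 a^{\frac{5}{2}}}$.

Setting $a = \frac{7}{6}$:
$$I = \frac{27 \sqrt{42} \sqrt{\pi}}{343}.$$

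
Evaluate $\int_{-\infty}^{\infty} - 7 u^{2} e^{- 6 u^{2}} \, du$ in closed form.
$- \frac{7 \sqrt{6} \sqrt{\pi}}{72}$

Consider the simpler parametrised integral
$$J(a) = \int_{-\infty}^{\infty} - 7 e^{- a u^{2}} \, du = - \frac{7 \sqrt{\pi}}{\sqrt{a}}.$$

Differentiating under the integral sign brings down a factor of $(-u^2)$:
$$\frac{dJ}{da} = \int_{-\infty}^{\infty} 7 u^{2} e^{- a u^{2}} \, du = \frac{7 \sqrt{\pi}}{2 a^{\frac{3}{2}}}.$$

The integral on the left is $-I$, so $I = - \frac{7 \sqrt{\pi}}{2 a^{\frac{3}{2}}}$.

Setting $a = 6$:
$$I = - \frac{7 \sqrt{6} \sqrt{\pi}}{72}.$$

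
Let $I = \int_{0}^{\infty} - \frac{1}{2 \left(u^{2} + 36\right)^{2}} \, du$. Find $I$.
$- \frac{\pi}{1728}$

Start from the standard arctangent integral
$$J(a) = \int_{0}^{\infty} - \frac{1}{2 \left(a^{2} + u^{2}\right)} \, du = - \frac{\pi}{4 a}.$$

Differentiating under the integral sign with respect to $a$,
$$\frac{dJ}{da} = \int_{0}^{\infty} \frac{a}{\left(a^{2} + u^{2}\right)^{2}} \, du = \frac{\pi}{4 a^{2}},$$
so $\int_{0}^{\infty} - \frac{1}{2 \left(a^{2} + u^{2}\right)^{2}} \, du = - \frac{\pi}{8 a^{3}}$.

Setting $a = 6$:
$$I = - \frac{\pi}{1728}.$$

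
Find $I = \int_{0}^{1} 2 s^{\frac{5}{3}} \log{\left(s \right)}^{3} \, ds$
$- \frac{243}{1024}$

Begin with the known integral
$$J(a) = \int_{0}^{1} 2 s^{a} \, ds = \frac{2}{a + 1}.$$

Differentiating under the integral sign brings down a factor of $\ln s$:
$$\frac{dJ}{da} = \int_{0}^{1} 2 s^{a} \log{\left(s \right)} \, ds = - \frac{2}{\left(a + 1\right)^{2}}.$$

Repeating $3$ times in total — each differentiation brings down another $\ln s$ — gives
$$\frac{d^{3}J}{da^{3}} = \int_{0}^{1} 2 s^{a} \log{\left(s \right)}^{3} \, ds = - \frac{12}{\left(a + 1\right)^{4}},$$
and the integrand here is exactly the target integrand, so $I = - \frac{12}{\left(a + 1\right)^{4}}$.

Setting $a = \frac{5}{3}$:
$$I = - \frac{243}{1024}.$$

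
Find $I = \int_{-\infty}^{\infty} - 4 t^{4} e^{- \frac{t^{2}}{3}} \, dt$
$- 27 \sqrt{3} \sqrt{\pi}$

Begin with the known integral
$$J(a) = \int_{-\infty}^{\infty} - 4 e^{- a t^{2}} \, dt = - \frac{4 \sqrt{\pi}}{\sqrt{a}}.$$

Differentiating under the integral sign brings down a factor of $(-t^2)$:
$$\frac{dJ}{da} = \int_{-\infty}^{\infty} 4 t^{2} e^{- a t^{2}} \, dt = \frac{2 \sqrt{\pi}}{a^{\frac{3}{2}}}.$$

Repeating twice in total — each differentiation brings down another $(-t^2)$ — gives
$$\frac{d^{2}J}{da^{2}} = \int_{-\infty}^{\infty} - 4 t^{4} e^{- a t^{2}} \, dt = - \frac{3 \sqrt{\pi}}{a^{\frac{5}{2}}},$$
and the integrand here is exactly the target integrand, so $I = - \frac{3 \sqrt{\pi}}{a^{\frac{5}{2}}}$.

Setting $a = \frac{1}{3}$:
$$I = - 27 \sqrt{3} \sqrt{\pi}.$$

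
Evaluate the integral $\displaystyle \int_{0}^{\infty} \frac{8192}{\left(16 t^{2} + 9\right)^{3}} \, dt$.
$\frac{128 \pi}{81}$

Recall the elementary integral
$$J(a) = \int_{0}^{\infty} \frac{2}{a^{2} + t^{2}} \, dt = \frac{\pi}{a}.$$

Differentiating under the integral sign with respect to $a$,
$$\frac{dJ}{da} = \int_{0}^{\infty} - \frac{4 a}{\left(a^{2} + t^{2}\right)^{2}} \, dt = - \frac{\pi}{a^{2}},$$
so $\int_{0}^{\infty} \frac{2}{\left(a^{2} + t^{2}\right)^{2}} \, dt = \frac{\pi}{2 a^{3}}$.

Repeating — each differentiation of $1/(t^2+a^2)^j$ produces $-2ja/(t^2+a^2)^{j+1}$ — and dividing through by $-2ja$ at each step yields, after $2$ differentiations in total,
$$\int_{0}^{\infty} \frac{2}{\left(a^{2} + t^{2}\right)^{3}} \, dt = \frac{3 \pi}{8 a^{5}}.$$

Setting $a = \frac{3}{4}$:
$$I = \frac{128 \pi}{81}.$$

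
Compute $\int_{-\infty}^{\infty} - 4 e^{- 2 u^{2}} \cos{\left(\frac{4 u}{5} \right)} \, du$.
$- \frac{2 \sqrt{2} \sqrt{\pi}}{e^{\frac{2}{25}}}$

Define $I(b) = \int_{-\infty}^{\infty} - 4 e^{- 2 u^{2}} \cos{\left(b u \right)} \, du$.

Differentiating under the integral sign,
$$I'(b) = \int_{-\infty}^{\infty} 4 u e^{- 2 u^{2}} \sin{\left(b u \right)} \, du.$$

Integrate $\int_{-\infty}^{\infty} u \sin(b u)\, e^{- 2 u^{2}}\, du$ by parts with $w = \sin(b u)$ and $dv = u\, e^{- 2 u^{2}}\, du$, giving $v = - \frac{e^{- 2 u^{2}}}{4}$. The boundary term vanishes and
$$\int_{-\infty}^{\infty} u \sin(b u)\, e^{- 2 u^{2}}\, du = \frac{b}{4} \int_{-\infty}^{\infty} \cos(b u)\, e^{- 2 u^{2}}\, du,$$
so $I'(b) = - \frac{b}{4}\, I(b)$.

This is a separable first-order ODE; solving with the initial condition $I(0) = \int_{-\infty}^{\infty} - 4 e^{- 2 u^{2}}\,du = - 2 \sqrt{2} \sqrt{\pi}$ gives
$$I(b) = - 2 \sqrt{2} \sqrt{\pi} e^{- \frac{b^{2}}{8}}.$$

Setting $b = \frac{4}{5}$:
$$I = - \frac{2 \sqrt{2} \sqrt{\pi}}{e^{\frac{2}{25}}}.$$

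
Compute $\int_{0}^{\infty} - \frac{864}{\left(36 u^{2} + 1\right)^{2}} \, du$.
$- 36 \pi$

Recall the elementary integral
$$J(a) = \int_{0}^{\infty} - \frac{2}{3 \left(a^{2} + u^{2}\right)} \, du = - \frac{\pi}{3 a}.$$

Differentiating under the integral sign with respect to $a$,
$$\frac{dJ}{da} = \int_{0}^{\infty} \frac{4 a}{3 \left(a^{2} + u^{2}\right)^{2}} \, du = \frac{\pi}{3 a^{2}},$$
so $\int_{0}^{\infty} - \frac{2}{3 \left(a^{2} + u^{2}\right)^{2}} \, du = - \frac{\pi}{6 a^{3}}$.

Setting $a = \frac{1}{6}$:
$$I = - 36 \pi.$$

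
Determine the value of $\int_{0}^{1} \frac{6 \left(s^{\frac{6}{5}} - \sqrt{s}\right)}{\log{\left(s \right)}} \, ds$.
$- \log{\left(\frac{11390625}{113379904} \right)}$

Introduce a parameter $a$ in the exponent: let $I(a) = \int_{0}^{1} \frac{6 \left(s^{\frac{6}{5}} - s^{a}\right)}{\log{\left(s \right)}} \, ds$.

Since $\dfrac{\partial}{\partial a}\,s^{a} = s^{a} \ln s$, the $\ln s$ in the denominator cancels and
$$\frac{dI}{da} = \int_{0}^{1} -6 s^{a} \, ds = -6 \left[\frac{s^{a+1}}{a+1}\right]_0^1 = - \frac{6}{a + 1}.$$

Integrating with respect to $a$ gives $I(a) = - \log{\left(\frac{15625 \left(a + 1\right)^{6}}{1771561} \right)} + C$.

At $a = \frac{6}{5}$ the integrand is identically $0$, so $I(\frac{6}{5}) = 0$. The closed form gives $0$, hence $C = 0$.

Setting $a = \frac{1}{2}$:
$$I = - \log{\left(\frac{11390625}{113379904} \right)}.$$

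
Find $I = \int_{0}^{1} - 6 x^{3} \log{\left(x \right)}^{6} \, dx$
$- \frac{135}{512}$

Consider the simpler parametrised integral
$$J(a) = \int_{0}^{1} - 6 x^{a} \, dx = - \frac{6}{a + 1}.$$

Differentiating under the integral sign brings down a factor of $\ln x$:
$$\frac{dJ}{da} = \int_{0}^{1} - 6 x^{a} \log{\left(x \right)} \, dx = \frac{6}{\left(a + 1\right)^{2}}.$$

Repeating $6$ times in total — each differentiation brings down another $\ln x$ — gives
$$\frac{d^{6}J}{da^{6}} = \int_{0}^{1} - 6 x^{a} \log{\left(x \right)}^{6} \, dx = - \frac{4320}{\left(a + 1\right)^{7}},$$
and the integrand here is exactly the target integrand, so $I = - \frac{4320}{\left(a + 1\right)^{7}}$.

Setting $a = 3$:
$$I = - \frac{135}{512}.$$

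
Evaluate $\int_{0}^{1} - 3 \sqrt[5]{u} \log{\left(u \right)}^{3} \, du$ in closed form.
$\frac{625}{72}$

Start from the elementary integral
$$J(a) = \int_{0}^{1} - 3 u^{a} \, du = - \frac{3}{a + 1}.$$

Differentiating under the integral sign brings down a factor of $\ln u$:
$$\frac{dJ}{da} = \int_{0}^{1} - 3 u^{a} \log{\left(u \right)} \, du = \frac{3}{\left(a + 1\right)^{2}}.$$

Repeating $3$ times in total — each differentiation brings down another $\ln u$ — gives
$$\frac{d^{3}J}{da^{3}} = \int_{0}^{1} - 3 u^{a} \log{\left(u \right)}^{3} \, du = \frac{18}{\left(a + 1\right)^{4}},$$
and the integrand here is exactly the target integrand, so $I = \frac{18}{\left(a + 1\right)^{4}}$.

Setting $a = \frac{1}{5}$:
$$I = \frac{625}{72}.$$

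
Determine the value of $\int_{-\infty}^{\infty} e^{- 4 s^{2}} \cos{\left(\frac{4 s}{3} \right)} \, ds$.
$\frac{\sqrt{\pi}}{2 e^{\frac{1}{9}}}$

Let $b$ denote the cosine frequency and define $I(b) = \int_{-\infty}^{\infty} e^{- 4 s^{2}} \cos{\left(b s \right)} \, ds$.

Differentiating under the integral sign,
$$I'(b) = \int_{-\infty}^{\infty} - s e^{- 4 s^{2}} \sin{\left(b s \right)} \, ds.$$

Integrate $\int_{-\infty}^{\infty} s \sin(b s)\, e^{- 4 s^{2}}\, ds$ by parts with $u = \sin(b s)$ and $dv = s\, e^{- 4 s^{2}}\, ds$, giving $v = - \frac{e^{- 4 s^{2}}}{8}$. The boundary term vanishes and
$$\int_{-\infty}^{\infty} s \sin(b s)\, e^{- 4 s^{2}}\, ds = \frac{b}{8} \int_{-\infty}^{\infty} \cos(b s)\, e^{- 4 s^{2}}\, ds,$$
so $I'(b) = - \frac{b}{8}\, I(b)$.

This is a separable first-order ODE; solving with the initial condition $I(0) = \int_{-\infty}^{\infty} e^{- 4 s^{2}}\,ds = \frac{\sqrt{\pi}}{2}$ gives
$$I(b) = \frac{\sqrt{\pi} e^{- \frac{b^{2}}{16}}}{2}.$$

Setting $b = \frac{4}{3}$:
$$I = \frac{\sqrt{\pi}}{2 e^{\frac{1}{9}}}.$$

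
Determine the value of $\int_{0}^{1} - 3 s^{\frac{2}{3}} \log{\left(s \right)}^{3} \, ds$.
$\frac{1458}{625}$

Consider the simpler parametrised integral
$$J(a) = \int_{0}^{1} - 3 s^{a} \, ds = - \frac{3}{a + 1}.$$

Differentiating under the integral sign brings down a factor of $\ln s$:
$$\frac{dJ}{da} = \int_{0}^{1} - 3 s^{a} \log{\left(s \right)} \, ds = \frac{3}{\left(a + 1\right)^{2}}.$$

Repeating $3$ times in total — each differentiation brings down another $\ln s$ — gives
$$\frac{d^{3}J}{da^{3}} = \int_{0}^{1} - 3 s^{a} \log{\left(s \right)}^{3} \, ds = \frac{18}{\left(a + 1\right)^{4}},$$
and the integrand here is exactly the target integrand, so $I = \frac{18}{\left(a + 1\right)^{4}}$.

Setting $a = \frac{2}{3}$:
$$I = \frac{1458}{625}.$$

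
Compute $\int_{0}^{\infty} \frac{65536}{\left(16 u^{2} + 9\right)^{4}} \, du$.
$\frac{2560 \pi}{2187}$

Start from the standard arctangent integral
$$J(a) = \int_{0}^{\infty} \frac{1}{a^{2} + u^{2}} \, du = \frac{\pi}{2 a}.$$

Differentiating under the integral sign with respect to $a$,
$$\frac{dJ}{da} = \int_{0}^{\infty} - \frac{2 a}{\left(a^{2} + u^{2}\right)^{2}} \, du = - \frac{\pi}{2 a^{2}},$$
so $\int_{0}^{\infty} \frac{1}{\left(a^{2} + u^{2}\right)^{2}} \, du = \frac{\pi}{4 a^{3}}$.

Repeating — each differentiation of $1/(u^2+a^2)^j$ produces $-2ja/(u^2+a^2)^{j+1}$ — and dividing through by $-2ja$ at each step yields, after $3$ differentiations in total,
$$\int_{0}^{\infty} \frac{1}{\left(a^{2} + u^{2}\right)^{4}} \, du = \frac{5 \pi}{32 a^{7}}.$$

Setting $a = \frac{3}{4}$:
$$I = \frac{2560 \pi}{2187}.$$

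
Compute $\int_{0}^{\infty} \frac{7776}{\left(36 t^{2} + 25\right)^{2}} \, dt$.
$\frac{324 \pi}{125}$

Start from the standard arctangent integral
$$J(a) = \int_{0}^{\infty} \frac{6}{a^{2} + t^{2}} \, dt = \frac{3 \pi}{a}.$$

Differentiating under the integral sign with respect to $a$,
$$\frac{dJ}{da} = \int_{0}^{\infty} - \frac{12 a}{\left(a^{2} + t^{2}\right)^{2}} \, dt = - \frac{3 \pi}{a^{2}},$$
so $\int_{0}^{\infty} \frac{6}{\left(a^{2} + t^{2}\right)^{2}} \, dt = \frac{3 \pi}{2 a^{3}}$.

Setting $a = \frac{5}{6}$:
$$I = \frac{324 \pi}{125}.$$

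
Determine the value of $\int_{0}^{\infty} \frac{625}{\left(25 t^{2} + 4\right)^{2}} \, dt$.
$\frac{125 \pi}{32}$

Start from the standard arctangent integral
$$J(a) = \int_{0}^{\infty} \frac{1}{a^{2} + t^{2}} \, dt = \frac{\pi}{2 a}.$$

Differentiating under the integral sign with respect to $a$,
$$\frac{dJ}{da} = \int_{0}^{\infty} - \frac{2 a}{\left(a^{2} + t^{2}\right)^{2}} \, dt = - \frac{\pi}{2 a^{2}},$$
so $\int_{0}^{\infty} \frac{1}{\left(a^{2} + t^{2}\right)^{2}} \, dt = \frac{\pi}{4 a^{3}}$.

Setting $a = \frac{2}{5}$:
$$I = \frac{125 \pi}{32}.$$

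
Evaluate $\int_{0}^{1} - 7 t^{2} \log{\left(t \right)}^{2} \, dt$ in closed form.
$- \frac{14}{27}$

Consider the simpler parametrised integral
$$J(a) = \int_{0}^{1} - 7 t^{a} \, dt = - \frac{7}{a + 1}.$$

Differentiating under the integral sign brings down a factor of $\ln t$:
$$\frac{dJ}{da} = \int_{0}^{1} - 7 t^{a} \log{\left(t \right)} \, dt = \frac{7}{\left(a + 1\right)^{2}}.$$

Repeating twice in total — each differentiation brings down another $\ln t$ — gives
$$\frac{d^{2}J}{da^{2}} = \int_{0}^{1} - 7 t^{a} \log{\left(t \right)}^{2} \, dt = - \frac{14}{\left(a + 1\right)^{3}},$$
and the integrand here is exactly the target integrand, so $I = - \frac{14}{\left(a + 1\right)^{3}}$.

Setting $a = 2$:
$$I = - \frac{14}{27}.$$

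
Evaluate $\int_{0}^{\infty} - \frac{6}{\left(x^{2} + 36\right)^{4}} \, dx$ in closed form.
$- \frac{5 \pi}{1492992}$

Recall the elementary integral
$$J(a) = \int_{0}^{\infty} - \frac{6}{a^{2} + x^{2}} \, dx = - \frac{3 \pi}{a}.$$

Differentiating under the integral sign with respect to $a$,
$$\frac{dJ}{da} = \int_{0}^{\infty} \frac{12 a}{\left(a^{2} + x^{2}\right)^{2}} \, dx = \frac{3 \pi}{a^{2}},$$
so $\int_{0}^{\infty} - \frac{6}{\left(a^{2} + x^{2}\right)^{2}} \, dx = - \frac{3 \pi}{2 a^{3}}$.

Repeating — each differentiation of $1/(x^2+a^2)^j$ produces $-2ja/(x^2+a^2)^{j+1}$ — and dividing through by $-2ja$ at each step yields, after $3$ differentiations in total,
$$\int_{0}^{\infty} - \frac{6}{\left(a^{2} + x^{2}\right)^{4}} \, dx = - \frac{15 \pi}{16 a^{7}}.$$

Setting $a = 6$:
$$I = - \frac{5 \pi}{1492992}.$$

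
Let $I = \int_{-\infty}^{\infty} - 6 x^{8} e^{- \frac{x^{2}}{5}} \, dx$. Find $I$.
$- \frac{196875 \sqrt{5} \sqrt{\pi}}{8}$

Consider the simpler parametrised integral
$$J(a) = \int_{-\infty}^{\infty} - 6 e^{- a x^{2}} \, dx = - \frac{6 \sqrt{\pi}}{\sqrt{a}}.$$

Differentiating under the integral sign brings down a factor of $(-x^2)$:
$$\frac{dJ}{da} = \int_{-\infty}^{\infty} 6 x^{2} e^{- a x^{2}} \, dx = \frac{3 \sqrt{\pi}}{a^{\frac{3}{2}}}.$$

Repeating $4$ times in total — each differentiation brings down another $(-x^2)$ — gives
$$\frac{d^{4}J}{da^{4}} = \int_{-\infty}^{\infty} - 6 x^{8} e^{- a x^{2}} \, dx = - \frac{315 \sqrt{\pi}}{8 a^{\frac{9}{2}}},$$
and the integrand here is exactly the target integrand, so $I = - \frac{315 \sqrt{\pi}}{8 a^{\frac{9}{2}}}$.

Setting $a = \frac{1}{5}$:
$$I = - \frac{196875 \sqrt{5} \sqrt{\pi}}{8}.$$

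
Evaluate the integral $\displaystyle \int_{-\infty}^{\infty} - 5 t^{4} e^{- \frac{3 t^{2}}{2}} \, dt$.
$- \frac{5 \sqrt{6} \sqrt{\pi}}{9}$

Begin with the known integral
$$J(a) = \int_{-\infty}^{\infty} - 5 e^{- a t^{2}} \, dt = - \frac{5 \sqrt{\pi}}{\sqrt{a}}.$$

Differentiating under the integral sign brings down a factor of $(-t^2)$:
$$\frac{dJ}{da} = \int_{-\infty}^{\infty} 5 t^{2} e^{- a t^{2}} \, dt = \frac{5 \sqrt{\pi}}{2 a^{\frac{3}{2}}}.$$

Repeating twice in total — each differentiation brings down another $(-t^2)$ — gives
$$\frac{d^{2}J}{da^{2}} = \int_{-\infty}^{\infty} - 5 t^{4} e^{- a t^{2}} \, dt = - \frac{15 \sqrt{\pi}}{4 a^{\frac{5}{2}}},$$
and the integrand here is exactly the target integrand, so $I = - \frac{15 \sqrt{\pi}}{4 a^{\frac{5}{2}}}$.

Setting $a = \frac{3}{2}$:
$$I = - \frac{5 \sqrt{6} \sqrt{\pi}}{9}.$$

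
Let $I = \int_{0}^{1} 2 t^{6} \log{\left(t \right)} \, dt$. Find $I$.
$- \frac{2}{49}$

Consider the simpler parametrised integral
$$J(a) = \int_{0}^{1} 2 t^{a} \, dt = \frac{2}{a + 1}.$$

Differentiating under the integral sign brings down a factor of $\ln t$:
$$\frac{dJ}{da} = \int_{0}^{1} 2 t^{a} \log{\left(t \right)} \, dt = - \frac{2}{\left(a + 1\right)^{2}}.$$

The integral on the left is $I$, so $I = - \frac{2}{\left(a + 1\right)^{2}}$.

Setting $a = 6$:
$$I = - \frac{2}{49}.$$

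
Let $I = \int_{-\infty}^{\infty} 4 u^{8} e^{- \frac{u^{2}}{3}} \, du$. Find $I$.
$\frac{8505 \sqrt{3} \sqrt{\pi}}{4}$

Begin with the known integral
$$J(a) = \int_{-\infty}^{\infty} 4 e^{- a u^{2}} \, du = \frac{4 \sqrt{\pi}}{\sqrt{a}}.$$

Differentiating under the integral sign brings down a factor of $(-u^2)$:
$$\frac{dJ}{da} = \int_{-\infty}^{\infty} - 4 u^{2} e^{- a u^{2}} \, du = - \frac{2 \sqrt{\pi}}{a^{\frac{3}{2}}}.$$

Repeating $4$ times in total — each differentiation brings down another $(-u^2)$ — gives
$$\frac{d^{4}J}{da^{4}} = \int_{-\infty}^{\infty} 4 u^{8} e^{- a u^{2}} \, du = \frac{105 \sqrt{\pi}}{4 a^{\frac{9}{2}}},$$
and the integrand here is exactly the target integrand, so $I = \frac{105 \sqrt{\pi}}{4 a^{\frac{9}{2}}}$.

Setting $a = \frac{1}{3}$:
$$I = \frac{8505 \sqrt{3} \sqrt{\pi}}{4}.$$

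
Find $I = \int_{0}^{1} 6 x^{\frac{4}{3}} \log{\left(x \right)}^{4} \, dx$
$\frac{34992}{16807}$

Start from the elementary integral
$$J(a) = \int_{0}^{1} 6 x^{a} \, dx = \frac{6}{a + 1}.$$

Differentiating under the integral sign brings down a factor of $\ln x$:
$$\frac{dJ}{da} = \int_{0}^{1} 6 x^{a} \log{\left(x \right)} \, dx = - \frac{6}{\left(a + 1\right)^{2}}.$$

Repeating $4$ times in total — each differentiation brings down another $\ln x$ — gives
$$\frac{d^{4}J}{da^{4}} = \int_{0}^{1} 6 x^{a} \log{\left(x \right)}^{4} \, dx = \frac{144}{\left(a + 1\right)^{5}},$$
and the integrand here is exactly the target integrand, so $I = \frac{144}{\left(a + 1\right)^{5}}$.

Setting $a = \frac{4}{3}$:
$$I = \frac{34992}{16807}.$$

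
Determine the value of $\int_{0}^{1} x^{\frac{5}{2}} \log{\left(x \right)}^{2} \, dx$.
$\frac{16}{343}$

Consider the simpler parametrised integral
$$J(a) = \int_{0}^{1} x^{a} \, dx = \frac{1}{a + 1}.$$

Differentiating under the integral sign brings down a factor of $\ln x$:
$$\frac{dJ}{da} = \int_{0}^{1} x^{a} \log{\left(x \right)} \, dx = - \frac{1}{\left(a + 1\right)^{2}}.$$

Repeating twice in total — each differentiation brings down another $\ln x$ — gives
$$\frac{d^{2}J}{da^{2}} = \int_{0}^{1} x^{a} \log{\left(x \right)}^{2} \, dx = \frac{2}{\left(a + 1\right)^{3}},$$
and the integrand here is exactly the target integrand, so $I = \frac{2}{\left(a + 1\right)^{3}}$.

Setting $a = \frac{5}{2}$:
$$I = \frac{16}{343}.$$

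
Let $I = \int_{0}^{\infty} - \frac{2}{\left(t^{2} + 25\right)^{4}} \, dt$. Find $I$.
$- \frac{\pi}{250000}$

Start from the standard arctangent integral
$$J(a) = \int_{0}^{\infty} - \frac{2}{a^{2} + t^{2}} \, dt = - \frac{\pi}{a}.$$

Differentiating under the integral sign with respect to $a$,
$$\frac{dJ}{da} = \int_{0}^{\infty} \frac{4 a}{\left(a^{2} + t^{2}\right)^{2}} \, dt = \frac{\pi}{a^{2}},$$
so $\int_{0}^{\infty} - \frac{2}{\left(a^{2} + t^{2}\right)^{2}} \, dt = - \frac{\pi}{2 a^{3}}$.

Repeating — each differentiation of $1/(t^2+a^2)^j$ produces $-2ja/(t^2+a^2)^{j+1}$ — and dividing through by $-2ja$ at each step yields, after $3$ differentiations in total,
$$\int_{0}^{\infty} - \frac{2}{\left(a^{2} + t^{2}\right)^{4}} \, dt = - \frac{5 \pi}{16 a^{7}}.$$

Setting $a = 5$:
$$I = - \frac{\pi}{250000}.$$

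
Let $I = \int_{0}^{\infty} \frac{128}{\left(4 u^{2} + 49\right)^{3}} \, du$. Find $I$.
$\frac{12 \pi}{16807}$

Begin with the known result
$$J(a) = \int_{0}^{\infty} \frac{2}{a^{2} + u^{2}} \, du = \frac{\pi}{a}.$$

Differentiating under the integral sign with respect to $a$,
$$\frac{dJ}{da} = \int_{0}^{\infty} - \frac{4 a}{\left(a^{2} + u^{2}\right)^{2}} \, du = - \frac{\pi}{a^{2}},$$
so $\int_{0}^{\infty} \frac{2}{\left(a^{2} + u^{2}\right)^{2}} \, du = \frac{\pi}{2 a^{3}}$.

Repeating — each differentiation of $1/(u^2+a^2)^j$ produces $-2ja/(u^2+a^2)^{j+1}$ — and dividing through by $-2ja$ at each step yields, after $2$ differentiations in total,
$$\int_{0}^{\infty} \frac{2}{\left(a^{2} + u^{2}\right)^{3}} \, du = \frac{3 \pi}{8 a^{5}}.$$

Setting $a = \frac{7}{2}$:
$$I = \frac{12 \pi}{16807}.$$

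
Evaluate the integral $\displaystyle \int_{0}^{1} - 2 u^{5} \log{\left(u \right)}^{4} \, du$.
$- \frac{1}{162}$

Start from the elementary integral
$$J(a) = \int_{0}^{1} - 2 u^{a} \, du = - \frac{2}{a + 1}.$$

Differentiating under the integral sign brings down a factor of $\ln u$:
$$\frac{dJ}{da} = \int_{0}^{1} - 2 u^{a} \log{\left(u \right)} \, du = \frac{2}{\left(a + 1\right)^{2}}.$$

Repeating $4$ times in total — each differentiation brings down another $\ln u$ — gives
$$\frac{d^{4}J}{da^{4}} = \int_{0}^{1} - 2 u^{a} \log{\left(u \right)}^{4} \, du = - \frac{48}{\left(a + 1\right)^{5}},$$
and the integrand here is exactly the target integrand, so $I = - \frac{48}{\left(a + 1\right)^{5}}$.

Setting $a = 5$:
$$I = - \frac{1}{162}.$$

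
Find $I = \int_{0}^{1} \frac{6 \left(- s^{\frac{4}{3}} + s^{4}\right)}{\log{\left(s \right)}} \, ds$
$\log{\left(\frac{11390625}{117649} \right)}$

Consider the one-parameter family: let $I(a) = \int_{0}^{1} \frac{6 \left(s^{4} - s^{a}\right)}{\log{\left(s \right)}} \, ds$.

Since $\dfrac{\partial}{\partial a}\,s^{a} = s^{a} \ln s$, the $\ln s$ in the denominator cancels and
$$\frac{dI}{da} = \int_{0}^{1} -6 s^{a} \, ds = -6 \left[\frac{s^{a+1}}{a+1}\right]_0^1 = - \frac{6}{a + 1}.$$

Integrating with respect to $a$ gives $I(a) = \log{\left(\frac{15625}{\left(a + 1\right)^{6}} \right)} + C$.

At $a = 4$ the integrand is identically $0$, so $I(4) = 0$. The closed form gives $0$, hence $C = 0$.

Setting $a = \frac{4}{3}$:
$$I = \log{\left(\frac{11390625}{117649} \right)}.$$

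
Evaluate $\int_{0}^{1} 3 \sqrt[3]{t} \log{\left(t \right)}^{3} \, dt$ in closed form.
$- \frac{729}{128}$

Consider the simpler parametrised integral
$$J(a) = \int_{0}^{1} 3 t^{a} \, dt = \frac{3}{a + 1}.$$

Differentiating under the integral sign brings down a factor of $\ln t$:
$$\frac{dJ}{da} = \int_{0}^{1} 3 t^{a} \log{\left(t \right)} \, dt = - \frac{3}{\left(a + 1\right)^{2}}.$$

Repeating $3$ times in total — each differentiation brings down another $\ln t$ — gives
$$\frac{d^{3}J}{da^{3}} = \int_{0}^{1} 3 t^{a} \log{\left(t \right)}^{3} \, dt = - \frac{18}{\left(a + 1\right)^{4}},$$
and the integrand here is exactly the target integrand, so $I = - \frac{18}{\left(a + 1\right)^{4}}$.

Setting $a = \frac{1}{3}$:
$$I = - \frac{729}{128}.$$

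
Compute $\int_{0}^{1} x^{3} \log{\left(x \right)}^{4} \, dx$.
$\frac{3}{128}$

Begin with the known integral
$$J(a) = \int_{0}^{1} x^{a} \, dx = \frac{1}{a + 1}.$$

Differentiating under the integral sign brings down a factor of $\ln x$:
$$\frac{dJ}{da} = \int_{0}^{1} x^{a} \log{\left(x \right)} \, dx = - \frac{1}{\left(a + 1\right)^{2}}.$$

Repeating $4$ times in total — each differentiation brings down another $\ln x$ — gives
$$\frac{d^{4}J}{da^{4}} = \int_{0}^{1} x^{a} \log{\left(x \right)}^{4} \, dx = \frac{24}{\left(a + 1\right)^{5}},$$
and the integrand here is exactly the target integrand, so $I = \frac{24}{\left(a + 1\right)^{5}}$.

Setting $a = 3$:
$$I = \frac{3}{128}.$$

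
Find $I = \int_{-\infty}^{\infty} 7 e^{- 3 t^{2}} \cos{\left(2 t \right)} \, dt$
$\frac{7 \sqrt{3} \sqrt{\pi}}{3 e^{\frac{1}{3}}}$

Define $I(b) = \int_{-\infty}^{\infty} 7 e^{- 3 t^{2}} \cos{\left(b t \right)} \, dt$.

Differentiating under the integral sign,
$$I'(b) = \int_{-\infty}^{\infty} - 7 t e^{- 3 t^{2}} \sin{\left(b t \right)} \, dt.$$

Integrate $\int_{-\infty}^{\infty} t \sin(b t)\, e^{- 3 t^{2}}\, dt$ by parts with $u = \sin(b t)$ and $dv = t\, e^{- 3 t^{2}}\, dt$, giving $v = - \frac{e^{- 3 t^{2}}}{6}$. The boundary term vanishes and
$$\int_{-\infty}^{\infty} t \sin(b t)\, e^{- 3 t^{2}}\, dt = \frac{b}{6} \int_{-\infty}^{\infty} \cos(b t)\, e^{- 3 t^{2}}\, dt,$$
so $I'(b) = - \frac{b}{6}\, I(b)$.

This is a separable first-order ODE; solving with the initial condition $I(0) = \int_{-\infty}^{\infty} 7 e^{- 3 t^{2}}\,dt = \frac{7 \sqrt{3} \sqrt{\pi}}{3}$ gives
$$I(b) = \frac{7 \sqrt{3} \sqrt{\pi} e^{- \frac{b^{2}}{12}}}{3}.$$

Setting $b = 2$:
$$I = \frac{7 \sqrt{3} \sqrt{\pi}}{3 e^{\frac{1}{3}}}.$$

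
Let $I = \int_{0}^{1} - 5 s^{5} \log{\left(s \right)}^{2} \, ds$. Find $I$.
$- \frac{5}{108}$

Begin with the known integral
$$J(a) = \int_{0}^{1} - 5 s^{a} \, ds = - \frac{5}{a + 1}.$$

Differentiating under the integral sign brings down a factor of $\ln s$:
$$\frac{dJ}{da} = \int_{0}^{1} - 5 s^{a} \log{\left(s \right)} \, ds = \frac{5}{\left(a + 1\right)^{2}}.$$

Repeating twice in total — each differentiation brings down another $\ln s$ — gives
$$\frac{d^{2}J}{da^{2}} = \int_{0}^{1} - 5 s^{a} \log{\left(s \right)}^{2} \, ds = - \frac{10}{\left(a + 1\right)^{3}},$$
and the integrand here is exactly the target integrand, so $I = - \frac{10}{\left(a + 1\right)^{3}}$.

Setting $a = 5$:
$$I = - \frac{5}{108}.$$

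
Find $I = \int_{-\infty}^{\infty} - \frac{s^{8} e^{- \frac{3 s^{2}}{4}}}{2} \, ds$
$- \frac{560 \sqrt{3} \sqrt{\pi}}{81}$

Start from the elementary integral
$$J(a) = \int_{-\infty}^{\infty} - \frac{e^{- a s^{2}}}{2} \, ds = - \frac{\sqrt{\pi}}{2 \sqrt{a}}.$$

Differentiating under the integral sign brings down a factor of $(-s^2)$:
$$\frac{dJ}{da} = \int_{-\infty}^{\infty} \frac{s^{2} e^{- a s^{2}}}{2} \, ds = \frac{\sqrt{\pi}}{4 a^{\frac{3}{2}}}.$$

Repeating $4$ times in total — each differentiation brings down another $(-s^2)$ — gives
$$\frac{d^{4}J}{da^{4}} = \int_{-\infty}^{\infty} - \frac{s^{8} e^{- a s^{2}}}{2} \, ds = - \frac{105 \sqrt{\pi}}{32 a^{\frac{9}{2}}},$$
and the integrand here is exactly the target integrand, so $I = - \frac{105 \sqrt{\pi}}{32 a^{\frac{9}{2}}}$.

Setting $a = \frac{3}{4}$:
$$I = - \frac{560 \sqrt{3} \sqrt{\pi}}{81}.$$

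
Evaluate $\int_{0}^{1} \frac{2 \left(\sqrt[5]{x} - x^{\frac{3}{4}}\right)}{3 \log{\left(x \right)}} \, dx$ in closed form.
$\log{\left(\frac{4 \cdot 3^{\frac{2}{3}} \sqrt[3]{35}}{35} \right)}$

Replace the exponent $\frac{1}{5}$ by a parameter $a$: let $I(a) = \int_{0}^{1} \frac{2 \left(- x^{\frac{3}{4}} + x^{a}\right)}{3 \log{\left(x \right)}} \, dx$.

Since $\dfrac{\partial}{\partial a}\,x^{a} = x^{a} \ln x$, the $\ln x$ in the denominator cancels and
$$\frac{dI}{da} = \int_{0}^{1} \frac{2}{3} x^{a} \, dx = \frac{2}{3} \left[\frac{x^{a+1}}{a+1}\right]_0^1 = \frac{2}{3 \left(a + 1\right)}.$$

Integrating with respect to $a$ gives $I(a) = \log{\left(\frac{2 \sqrt[3]{14} \left(a + 1\right)^{\frac{2}{3}}}{7} \right)} + C$.

At $a = \frac{3}{4}$ the integrand is identically $0$, so $I(\frac{3}{4}) = 0$. The closed form gives $0$, hence $C = 0$.

Setting $a = \frac{1}{5}$:
$$I = \log{\left(\frac{4 \cdot 3^{\frac{2}{3}} \sqrt[3]{35}}{35} \right)}.$$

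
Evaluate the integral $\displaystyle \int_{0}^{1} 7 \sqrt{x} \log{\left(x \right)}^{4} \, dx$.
$\frac{1792}{81}$

Consider the simpler parametrised integral
$$J(a) = \int_{0}^{1} 7 x^{a} \, dx = \frac{7}{a + 1}.$$

Differentiating under the integral sign brings down a factor of $\ln x$:
$$\frac{dJ}{da} = \int_{0}^{1} 7 x^{a} \log{\left(x \right)} \, dx = - \frac{7}{\left(a + 1\right)^{2}}.$$

Repeating $4$ times in total — each differentiation brings down another $\ln x$ — gives
$$\frac{d^{4}J}{da^{4}} = \int_{0}^{1} 7 x^{a} \log{\left(x \right)}^{4} \, dx = \frac{168}{\left(a + 1\right)^{5}},$$
and the integrand here is exactly the target integrand, so $I = \frac{168}{\left(a + 1\right)^{5}}$.

Setting $a = \frac{1}{2}$:
$$I = \frac{1792}{81}.$$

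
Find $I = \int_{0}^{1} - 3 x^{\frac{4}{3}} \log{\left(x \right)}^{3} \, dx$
$\frac{1458}{2401}$

Consider the simpler parametrised integral
$$J(a) = \int_{0}^{1} - 3 x^{a} \, dx = - \frac{3}{a + 1}.$$

Differentiating under the integral sign brings down a factor of $\ln x$:
$$\frac{dJ}{da} = \int_{0}^{1} - 3 x^{a} \log{\left(x \right)} \, dx = \frac{3}{\left(a + 1\right)^{2}}.$$

Repeating $3$ times in total — each differentiation brings down another $\ln x$ — gives
$$\frac{d^{3}J}{da^{3}} = \int_{0}^{1} - 3 x^{a} \log{\left(x \right)}^{3} \, dx = \frac{18}{\left(a + 1\right)^{4}},$$
and the integrand here is exactly the target integrand, so $I = \frac{18}{\left(a + 1\right)^{4}}$.

Setting $a = \frac{4}{3}$:
$$I = \frac{1458}{2401}.$$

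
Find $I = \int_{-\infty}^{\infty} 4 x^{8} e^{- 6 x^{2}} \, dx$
$\frac{35 \sqrt{6} \sqrt{\pi}}{10368}$

Begin with the known integral
$$J(a) = \int_{-\infty}^{\infty} 4 e^{- a x^{2}} \, dx = \frac{4 \sqrt{\pi}}{\sqrt{a}}.$$

Differentiating under the integral sign brings down a factor of $(-x^2)$:
$$\frac{dJ}{da} = \int_{-\infty}^{\infty} - 4 x^{2} e^{- a x^{2}} \, dx = - \frac{2 \sqrt{\pi}}{a^{\frac{3}{2}}}.$$

Repeating $4$ times in total — each differentiation brings down another $(-x^2)$ — gives
$$\frac{d^{4}J}{da^{4}} = \int_{-\infty}^{\infty} 4 x^{8} e^{- a x^{2}} \, dx = \frac{105 \sqrt{\pi}}{4 a^{\frac{9}{2}}},$$
and the integrand here is exactly the target integrand, so $I = \frac{105 \sqrt{\pi}}{4 a^{\frac{9}{2}}}$.

Setting $a = 6$:
$$I = \frac{35 \sqrt{6} \sqrt{\pi}}{10368}.$$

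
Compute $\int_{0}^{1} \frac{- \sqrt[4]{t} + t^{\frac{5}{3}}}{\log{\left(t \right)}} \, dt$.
$\log{\left(\frac{32}{15} \right)}$

Introduce a parameter $a$ in the exponent: let $I(a) = \int_{0}^{1} \frac{- \sqrt[4]{t} + t^{a}}{\log{\left(t \right)}} \, dt$.

Since $\dfrac{\partial}{\partial a}\,t^{a} = t^{a} \ln t$, the $\ln t$ in the denominator cancels and
$$\frac{dI}{da} = \int_{0}^{1} t^{a} \, dt = \left[\frac{t^{a+1}}{a+1}\right]_0^1 = \frac{1}{a + 1}.$$

Integrating with respect to $a$ gives $I(a) = \log{\left(\frac{4 a}{5} + \frac{4}{5} \right)} + C$.

At $a = \frac{1}{4}$ the integrand is identically $0$, so $I(\frac{1}{4}) = 0$. The closed form gives $0$, hence $C = 0$.

Setting $a = \frac{5}{3}$:
$$I = \log{\left(\frac{32}{15} \right)}.$$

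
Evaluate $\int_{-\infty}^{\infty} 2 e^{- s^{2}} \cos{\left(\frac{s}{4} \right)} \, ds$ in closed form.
$\frac{2 \sqrt{\pi}}{e^{\frac{1}{64}}}$

Let $b$ denote the cosine frequency and define $I(b) = \int_{-\infty}^{\infty} 2 e^{- s^{2}} \cos{\left(b s \right)} \, ds$.

Differentiating under the integral sign,
$$I'(b) = \int_{-\infty}^{\infty} - 2 s e^{- s^{2}} \sin{\left(b s \right)} \, ds.$$

Integrate $\int_{-\infty}^{\infty} s \sin(b s)\, e^{- s^{2}}\, ds$ by parts with $u = \sin(b s)$ and $dv = s\, e^{- s^{2}}\, ds$, giving $v = - \frac{e^{- s^{2}}}{2}$. The boundary term vanishes and
$$\int_{-\infty}^{\infty} s \sin(b s)\, e^{- s^{2}}\, ds = \frac{b}{2} \int_{-\infty}^{\infty} \cos(b s)\, e^{- s^{2}}\, ds,$$
so $I'(b) = - \frac{b}{2}\, I(b)$.

This is a separable first-order ODE; solving with the initial condition $I(0) = \int_{-\infty}^{\infty} 2 e^{- s^{2}}\,ds = 2 \sqrt{\pi}$ gives
$$I(b) = 2 \sqrt{\pi} e^{- \frac{b^{2}}{4}}.$$

Setting $b = \frac{1}{4}$:
$$I = \frac{2 \sqrt{\pi}}{e^{\frac{1}{64}}}.$$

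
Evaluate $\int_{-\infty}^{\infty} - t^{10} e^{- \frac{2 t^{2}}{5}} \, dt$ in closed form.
$- \frac{2953125 \sqrt{10} \sqrt{\pi}}{2048}$

Begin with the known integral
$$J(a) = \int_{-\infty}^{\infty} - e^{- a t^{2}} \, dt = - \frac{\sqrt{\pi}}{\sqrt{a}}.$$

Differentiating under the integral sign brings down a factor of $(-t^2)$:
$$\frac{dJ}{da} = \int_{-\infty}^{\infty} t^{2} e^{- a t^{2}} \, dt = \frac{\sqrt{\pi}}{2 a^{\frac{3}{2}}}.$$

Repeating $5$ times in total — each differentiation brings down another $(-t^2)$ — gives
$$\frac{d^{5}J}{da^{5}} = \int_{-\infty}^{\infty} t^{10} e^{- a t^{2}} \, dt = \frac{945 \sqrt{\pi}}{32 a^{\frac{11}{2}}},$$
and the integrand here is $(-1)^{5}$ times the target integrand, so $I = (-1)^{5}\,\frac{d^{5}J}{da^{5}} = - \frac{945 \sqrt{\pi}}{32 a^{\frac{11}{2}}}$.

Setting $a = \frac{2}{5}$:
$$I = - \frac{2953125 \sqrt{10} \sqrt{\pi}}{2048}.$$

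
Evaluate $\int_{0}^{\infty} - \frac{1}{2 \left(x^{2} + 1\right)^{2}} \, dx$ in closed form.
$- \frac{\pi}{8}$

Start from the standard arctangent integral
$$J(a) = \int_{0}^{\infty} - \frac{1}{2 \left(a^{2} + x^{2}\right)} \, dx = - \frac{\pi}{4 a}.$$

Differentiating under the integral sign with respect to $a$,
$$\frac{dJ}{da} = \int_{0}^{\infty} \frac{a}{\left(a^{2} + x^{2}\right)^{2}} \, dx = \frac{\pi}{4 a^{2}},$$
so $\int_{0}^{\infty} - \frac{1}{2 \left(a^{2} + x^{2}\right)^{2}} \, dx = - \frac{\pi}{8 a^{3}}$.

Setting $a = 1$:
$$I = - \frac{\pi}{8}.$$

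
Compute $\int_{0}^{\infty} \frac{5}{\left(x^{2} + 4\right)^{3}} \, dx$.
$\frac{15 \pi}{512}$

Start from the standard arctangent integral
$$J(a) = \int_{0}^{\infty} \frac{5}{a^{2} + x^{2}} \, dx = \frac{5 \pi}{2 a}.$$

Differentiating under the integral sign with respect to $a$,
$$\frac{dJ}{da} = \int_{0}^{\infty} - \frac{10 a}{\left(a^{2} + x^{2}\right)^{2}} \, dx = - \frac{5 \pi}{2 a^{2}},$$
so $\int_{0}^{\infty} \frac{5}{\left(a^{2} + x^{2}\right)^{2}} \, dx = \frac{5 \pi}{4 a^{3}}$.

Repeating — each differentiation of $1/(x^2+a^2)^j$ produces $-2ja/(x^2+a^2)^{j+1}$ — and dividing through by $-2ja$ at each step yields, after $2$ differentiations in total,
$$\int_{0}^{\infty} \frac{5}{\left(a^{2} + x^{2}\right)^{3}} \, dx = \frac{15 \pi}{16 a^{5}}.$$

Setting $a = 2$:
$$I = \frac{15 \pi}{512}.$$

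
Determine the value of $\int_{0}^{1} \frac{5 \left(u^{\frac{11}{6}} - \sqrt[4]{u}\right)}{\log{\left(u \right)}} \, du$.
$- \log{\left(\frac{759375}{45435424} \right)}$

Consider the one-parameter family: let $I(a) = \int_{0}^{1} \frac{5 \left(u^{\frac{11}{6}} - u^{a}\right)}{\log{\left(u \right)}} \, du$.

Since $\dfrac{\partial}{\partial a}\,u^{a} = u^{a} \ln u$, the $\ln u$ in the denominator cancels and
$$\frac{dI}{da} = \int_{0}^{1} -5 u^{a} \, du = -5 \left[\frac{u^{a+1}}{a+1}\right]_0^1 = - \frac{5}{a + 1}.$$

Integrating with respect to $a$ gives $I(a) = - \log{\left(\frac{7776 \left(a + 1\right)^{5}}{1419857} \right)} + C$.

At $a = \frac{11}{6}$ the integrand is identically $0$, so $I(\frac{11}{6}) = 0$. The closed form gives $0$, hence $C = 0$.

Setting $a = \frac{1}{4}$:
$$I = - \log{\left(\frac{759375}{45435424} \right)}.$$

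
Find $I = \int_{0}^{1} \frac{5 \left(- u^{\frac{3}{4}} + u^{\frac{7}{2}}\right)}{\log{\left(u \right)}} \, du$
$\log{\left(\frac{1889568}{16807} \right)}$

Introduce a parameter $a$ in the exponent: let $I(a) = \int_{0}^{1} \frac{5 \left(- u^{\frac{3}{4}} + u^{a}\right)}{\log{\left(u \right)}} \, du$.

Since $\dfrac{\partial}{\partial a}\,u^{a} = u^{a} \ln u$, the $\ln u$ in the denominator cancels and
$$\frac{dI}{da} = \int_{0}^{1} 5 u^{a} \, du = 5 \left[\frac{u^{a+1}}{a+1}\right]_0^1 = \frac{5}{a + 1}.$$

Integrating with respect to $a$ gives $I(a) = \log{\left(\frac{1024 \left(a + 1\right)^{5}}{16807} \right)} + C$.

At $a = \frac{3}{4}$ the integrand is identically $0$, so $I(\frac{3}{4}) = 0$. The closed form gives $0$, hence $C = 0$.

Setting $a = \frac{7}{2}$:
$$I = \log{\left(\frac{1889568}{16807} \right)}.$$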